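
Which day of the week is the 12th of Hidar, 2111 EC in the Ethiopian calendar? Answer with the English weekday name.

Tuesday

In the Gregorian calendar this is 22 November 2118 (JDN 2494969).
JDN 2494969 mod 7 = 1, and JDN 0 was a Monday, so this is a Tuesday.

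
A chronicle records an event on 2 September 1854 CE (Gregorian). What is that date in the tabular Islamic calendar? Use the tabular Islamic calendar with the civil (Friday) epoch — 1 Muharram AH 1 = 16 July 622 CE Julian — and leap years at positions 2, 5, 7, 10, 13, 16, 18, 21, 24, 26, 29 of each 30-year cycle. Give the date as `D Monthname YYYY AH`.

9 Dhu al-Hijjah 1270 AH

Both dates share Julian Day Number 2398464; in the tabular Islamic calendar that is 9 Dhu al-Hijjah 1270 AH.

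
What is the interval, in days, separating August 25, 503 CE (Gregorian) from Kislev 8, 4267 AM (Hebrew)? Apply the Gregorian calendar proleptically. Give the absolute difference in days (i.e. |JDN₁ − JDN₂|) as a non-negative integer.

JDN of the first date = 1905013.
JDN of the second date = 1906188.
|1906188 − 1905013| = 1175.

1175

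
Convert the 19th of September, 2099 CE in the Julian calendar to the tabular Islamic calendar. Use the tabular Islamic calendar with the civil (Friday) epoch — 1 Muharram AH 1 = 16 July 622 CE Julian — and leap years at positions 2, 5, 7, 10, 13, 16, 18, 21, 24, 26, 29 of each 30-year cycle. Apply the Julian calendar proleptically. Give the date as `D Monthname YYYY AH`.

Julian Day Number of the source date = 2487979.
Converting JDN 2487979 to the tabular Islamic calendar gives 17 Rajab 1523 AH.

17 Rajab 1523 AH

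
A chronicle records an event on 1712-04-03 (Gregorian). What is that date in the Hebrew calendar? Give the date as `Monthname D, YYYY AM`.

Julian Day Number of the source date = 2346448.
Converting JDN 2346448 to the Hebrew calendar gives 26 Adar II 5472 AM.

Adar II 26, 5472 AM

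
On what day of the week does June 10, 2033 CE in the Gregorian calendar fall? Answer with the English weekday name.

Friday

JDN 2463759 mod 7 = 4, and JDN 0 was a Monday, so this is a Friday.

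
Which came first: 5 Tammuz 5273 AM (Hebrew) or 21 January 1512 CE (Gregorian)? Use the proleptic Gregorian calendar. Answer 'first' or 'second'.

Converting both to JDN: 2273841 vs 2273326; the smaller is the second.

second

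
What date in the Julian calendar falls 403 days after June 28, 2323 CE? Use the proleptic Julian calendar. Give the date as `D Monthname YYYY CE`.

The starting date is JDN 2569712; 2569712 + 403 = 2570115.
JDN 2570115 corresponds to 4 August 2324 CE.

4 August 2324 CE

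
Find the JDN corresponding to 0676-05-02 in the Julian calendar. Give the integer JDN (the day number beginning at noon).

In the proleptic Gregorian calendar the same day is 5 May 676.
JDN 2451545 is 1 January 2000 CE (Gregorian); the target day is −483456 days from there, so JDN = 1968089.

1968089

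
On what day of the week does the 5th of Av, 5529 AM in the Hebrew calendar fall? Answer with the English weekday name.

Equivalently 8 August 1769 Gregorian, JDN 2367394.
Since JDN mod 7 = 1 (0 = Monday), the day is Tuesday.

Tuesday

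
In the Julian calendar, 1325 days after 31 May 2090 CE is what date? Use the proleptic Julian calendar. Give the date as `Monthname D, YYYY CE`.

JDN of 31 May 2090 CE = 2484581.
2484581 + 1325 = 2485906.
JDN 2485906 in the Julian calendar is January 15, 2094 CE.

January 15, 2094 CE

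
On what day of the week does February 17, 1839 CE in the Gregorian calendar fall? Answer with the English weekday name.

Since JDN mod 7 = 6 (0 = Monday), the day is Sunday.

Sunday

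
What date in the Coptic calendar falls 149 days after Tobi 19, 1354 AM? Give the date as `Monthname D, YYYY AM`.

Paoni 18, 1354 AM

The starting date is JDN 2319351; 2319351 + 149 = 2319500.
JDN 2319500 corresponds to Paoni 18, 1354 AM.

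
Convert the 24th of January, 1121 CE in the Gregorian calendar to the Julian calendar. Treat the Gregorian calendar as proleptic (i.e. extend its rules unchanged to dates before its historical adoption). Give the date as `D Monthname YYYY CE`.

17 January 1121 CE

For dates in this range the Gregorian date is 7 days ahead of the Julian.
24 January 1121 Gregorian − 7 days → 17 January 1121 Julian.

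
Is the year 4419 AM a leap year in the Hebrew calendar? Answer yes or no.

Hebrew year 4419 is year 11 of its 19-year Metonic cycle; leap years are at positions 3, 6, 8, 11, 14, 17, 19, so it is a leap year (13 months).

yes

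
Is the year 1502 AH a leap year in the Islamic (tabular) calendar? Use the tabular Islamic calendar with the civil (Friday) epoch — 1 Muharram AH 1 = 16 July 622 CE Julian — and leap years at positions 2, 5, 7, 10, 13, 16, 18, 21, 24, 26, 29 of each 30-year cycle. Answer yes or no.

Year 1502 AH is year 2 of its 30-year cycle; leap positions are 2, 5, 7, 10, 13, 16, 18, 21, 24, 26, 29, so it is a leap year (355 days).

yes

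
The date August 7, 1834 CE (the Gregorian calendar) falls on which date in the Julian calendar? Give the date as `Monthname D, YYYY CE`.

At this point the Julian calendar is 12 days behind the Gregorian.
7 August 1834 Gregorian − 12 days → 26 July 1834 Julian.

July 26, 1834 CE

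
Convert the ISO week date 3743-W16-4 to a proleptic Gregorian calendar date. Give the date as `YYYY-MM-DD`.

3743-04-18

ISO week 1 of 3743 is the week containing the first Thursday of 3743.
Week 16, day 4 (Thursday) lands on 3743-04-18.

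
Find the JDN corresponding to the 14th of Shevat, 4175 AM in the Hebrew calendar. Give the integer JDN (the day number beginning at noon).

1872646

Equivalently 11 January 415 (proleptic Gregorian).
JDN 2299161 is 15 October 1582 CE (Gregorian); the target day is −426515 days from there, so JDN = 1872646.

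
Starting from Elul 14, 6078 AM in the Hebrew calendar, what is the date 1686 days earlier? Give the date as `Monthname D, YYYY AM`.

Shevat 10, 6074 AM

Counting 1686 days back from JDN 2567944 reaches JDN 2566258, which is Shevat 10, 6074 AM.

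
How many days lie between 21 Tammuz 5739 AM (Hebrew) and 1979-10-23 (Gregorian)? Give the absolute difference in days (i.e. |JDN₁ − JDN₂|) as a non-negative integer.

JDN of the first date = 2444071.
JDN of the second date = 2444170.
|2444170 − 2444071| = 99.

99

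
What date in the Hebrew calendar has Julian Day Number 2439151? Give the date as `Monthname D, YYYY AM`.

Shevat 4, 5726 AM

JDN 2439151 is 25 January 1966 in the Gregorian calendar.
In the Hebrew calendar that day is Shevat 4, 5726 AM.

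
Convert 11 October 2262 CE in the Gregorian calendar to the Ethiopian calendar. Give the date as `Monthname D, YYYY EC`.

Julian Day Number of the source date = 2547522.
Converting JDN 2547522 to the Ethiopian calendar gives 29 Meskerem 2255 EC.

Meskerem 29, 2255 EC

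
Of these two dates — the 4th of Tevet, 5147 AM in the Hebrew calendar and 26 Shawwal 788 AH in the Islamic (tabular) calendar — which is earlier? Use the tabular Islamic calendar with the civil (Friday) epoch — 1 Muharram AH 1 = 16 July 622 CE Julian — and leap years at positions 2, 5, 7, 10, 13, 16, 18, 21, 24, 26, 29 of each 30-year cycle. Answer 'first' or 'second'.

second

The two dates have Julian Day Numbers 2227624 and 2227618 respectively.
Since 2227618 < 2227624, the second date comes first.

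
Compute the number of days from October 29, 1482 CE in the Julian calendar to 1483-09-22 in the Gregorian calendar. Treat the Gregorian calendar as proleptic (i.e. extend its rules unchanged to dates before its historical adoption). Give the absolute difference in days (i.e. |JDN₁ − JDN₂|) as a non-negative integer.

First date → JDN 2262660; second date → JDN 2262979.
The interval is |2262660 − 2262979| = 319 days.

319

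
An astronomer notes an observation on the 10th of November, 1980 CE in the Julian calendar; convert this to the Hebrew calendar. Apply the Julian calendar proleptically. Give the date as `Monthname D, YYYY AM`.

Both dates share Julian Day Number 2444567; in the Hebrew calendar that is 15 Kislev 5741 AM.

Kislev 15, 5741 AM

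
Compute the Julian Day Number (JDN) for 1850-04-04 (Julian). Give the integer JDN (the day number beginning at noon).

2396864

Equivalently 16 April 1850 (Gregorian).
JDN 2299161 is 15 October 1582 CE (Gregorian); the target day is +97703 days from there, so JDN = 2396864.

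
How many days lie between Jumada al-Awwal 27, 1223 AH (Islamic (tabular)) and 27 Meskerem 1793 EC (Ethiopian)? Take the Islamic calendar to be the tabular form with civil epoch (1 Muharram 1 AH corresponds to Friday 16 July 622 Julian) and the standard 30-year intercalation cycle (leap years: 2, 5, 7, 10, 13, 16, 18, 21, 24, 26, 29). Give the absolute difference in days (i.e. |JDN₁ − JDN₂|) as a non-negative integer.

First date → JDN 2381620; second date → JDN 2378775.
The interval is |2381620 − 2378775| = 2845 days.

2845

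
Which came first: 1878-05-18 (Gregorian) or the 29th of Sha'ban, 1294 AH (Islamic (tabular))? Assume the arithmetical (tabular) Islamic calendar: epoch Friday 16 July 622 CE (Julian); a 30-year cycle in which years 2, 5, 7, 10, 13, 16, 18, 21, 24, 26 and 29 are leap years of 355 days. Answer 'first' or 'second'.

Converting both to JDN: 2407123 vs 2406871; the smaller is the second.

second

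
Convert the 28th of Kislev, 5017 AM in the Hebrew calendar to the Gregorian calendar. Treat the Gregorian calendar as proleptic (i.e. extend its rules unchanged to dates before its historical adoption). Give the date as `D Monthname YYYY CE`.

Julian Day Number of the source date = 2180162.
Converting JDN 2180162 to the Gregorian calendar gives 23 December 1256 CE.

23 December 1256 CE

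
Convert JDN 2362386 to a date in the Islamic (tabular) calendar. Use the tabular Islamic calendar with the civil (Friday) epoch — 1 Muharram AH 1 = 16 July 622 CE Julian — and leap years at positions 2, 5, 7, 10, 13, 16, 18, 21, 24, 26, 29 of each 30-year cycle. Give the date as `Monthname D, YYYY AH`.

The Gregorian equivalent of JDN 2362386 is 22 November 1755.
In the tabular Islamic calendar that day is Safar 17, 1169 AH.

Safar 17, 1169 AH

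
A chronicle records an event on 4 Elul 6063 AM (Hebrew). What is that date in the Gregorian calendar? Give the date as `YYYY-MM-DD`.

2303-08-19

Julian Day Number of the source date = 2562443.
Converting JDN 2562443 to the Gregorian calendar gives 19 August 2303 CE.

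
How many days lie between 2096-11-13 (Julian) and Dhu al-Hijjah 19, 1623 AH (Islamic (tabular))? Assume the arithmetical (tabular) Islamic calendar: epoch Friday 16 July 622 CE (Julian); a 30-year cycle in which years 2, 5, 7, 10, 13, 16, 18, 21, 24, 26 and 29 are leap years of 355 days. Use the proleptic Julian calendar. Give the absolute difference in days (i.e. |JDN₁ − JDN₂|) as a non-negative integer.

JDN of the first date = 2486939.
JDN of the second date = 2523566.
|2523566 − 2486939| = 36627.

36627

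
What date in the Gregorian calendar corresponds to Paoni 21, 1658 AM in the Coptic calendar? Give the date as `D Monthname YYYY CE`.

28 June 1942 CE

Julian Day Number of the source date = 2430539.
Converting JDN 2430539 to the Gregorian calendar gives 28 June 1942 CE.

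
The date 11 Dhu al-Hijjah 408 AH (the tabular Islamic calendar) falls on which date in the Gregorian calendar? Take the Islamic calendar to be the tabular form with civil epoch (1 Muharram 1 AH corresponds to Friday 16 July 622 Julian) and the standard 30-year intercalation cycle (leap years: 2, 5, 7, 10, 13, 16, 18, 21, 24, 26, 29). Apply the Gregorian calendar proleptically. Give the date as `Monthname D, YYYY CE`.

May 6, 1018 CE

Both dates share Julian Day Number 2093002; in the Gregorian calendar that is 6 May 1018 CE.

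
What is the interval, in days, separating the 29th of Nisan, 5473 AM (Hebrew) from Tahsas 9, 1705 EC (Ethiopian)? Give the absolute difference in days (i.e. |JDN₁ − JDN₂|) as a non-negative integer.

130

First date → JDN 2346835; second date → JDN 2346705.
The interval is |2346835 − 2346705| = 130 days.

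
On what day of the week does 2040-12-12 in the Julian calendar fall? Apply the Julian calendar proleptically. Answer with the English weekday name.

Equivalently 25 December 2040 Gregorian, JDN 2466514.
Since JDN mod 7 = 1 (0 = Monday), the day is Tuesday.

Tuesday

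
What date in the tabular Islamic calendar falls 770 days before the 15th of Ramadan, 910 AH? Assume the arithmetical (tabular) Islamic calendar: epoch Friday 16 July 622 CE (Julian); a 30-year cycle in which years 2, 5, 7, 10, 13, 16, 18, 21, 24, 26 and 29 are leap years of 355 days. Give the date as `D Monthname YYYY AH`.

12 Rajab 908 AH

The starting date is JDN 2270809; 2270809 − 770 = 2270039.
JDN 2270039 corresponds to 12 Rajab 908 AH.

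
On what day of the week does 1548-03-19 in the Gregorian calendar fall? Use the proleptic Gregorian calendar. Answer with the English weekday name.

Since JDN mod 7 = 4 (0 = Monday), the day is Friday.

Friday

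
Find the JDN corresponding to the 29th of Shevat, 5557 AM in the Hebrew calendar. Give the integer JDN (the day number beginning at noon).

Equivalently 25 February 1797 (Gregorian).
JDN 2299161 is 15 October 1582 CE (Gregorian); the target day is +78296 days from there, so JDN = 2377457.

2377457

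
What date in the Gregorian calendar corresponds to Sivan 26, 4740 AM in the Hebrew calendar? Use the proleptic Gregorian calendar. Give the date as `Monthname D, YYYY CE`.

Both dates share Julian Day Number 2079166; in the Gregorian calendar that is 17 June 980 CE.

June 17, 980 CE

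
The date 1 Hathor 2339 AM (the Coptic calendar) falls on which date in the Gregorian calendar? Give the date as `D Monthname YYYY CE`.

Julian Day Number of the source date = 2679044.
Converting JDN 2679044 to the Gregorian calendar gives 15 November 2622 CE.

15 November 2622 CE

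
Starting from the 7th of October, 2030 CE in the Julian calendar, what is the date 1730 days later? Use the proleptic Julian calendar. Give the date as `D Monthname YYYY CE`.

3 July 2035 CE

The starting date is JDN 2462795; 2462795 + 1730 = 2464525.
JDN 2464525 corresponds to 3 July 2035 CE.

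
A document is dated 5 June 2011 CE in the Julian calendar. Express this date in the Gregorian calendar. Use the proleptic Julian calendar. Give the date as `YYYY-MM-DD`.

2011-06-18

For dates in this range the Gregorian date is 13 days ahead of the Julian.
5 June 2011 Julian + 13 days → 18 June 2011 Gregorian.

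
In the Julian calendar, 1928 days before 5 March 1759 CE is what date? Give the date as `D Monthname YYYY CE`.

The starting date is JDN 2363596; 2363596 − 1928 = 2361668.
JDN 2361668 corresponds to 23 November 1753 CE.

23 November 1753 CE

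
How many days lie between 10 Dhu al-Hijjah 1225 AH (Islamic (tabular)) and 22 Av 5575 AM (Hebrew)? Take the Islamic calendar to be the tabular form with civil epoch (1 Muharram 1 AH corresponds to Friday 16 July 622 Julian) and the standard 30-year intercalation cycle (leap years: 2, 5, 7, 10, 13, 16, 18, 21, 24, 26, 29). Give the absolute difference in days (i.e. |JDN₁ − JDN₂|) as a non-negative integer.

1695

First date → JDN 2382519; second date → JDN 2384214.
The interval is |2382519 − 2384214| = 1695 days.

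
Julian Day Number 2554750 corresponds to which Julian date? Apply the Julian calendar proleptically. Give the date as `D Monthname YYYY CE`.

JDN 2554750 is 26 July 2282 in the Gregorian calendar.
In the Julian calendar that day is 11 July 2282 CE.

11 July 2282 CE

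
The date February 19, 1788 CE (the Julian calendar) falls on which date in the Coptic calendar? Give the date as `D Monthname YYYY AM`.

24 Meshir 1504 AM

The source date corresponds to 1 March 1788 in the Gregorian calendar (JDN 2374174).
That day falls on 24 Meshir 1504 AM in the Coptic calendar.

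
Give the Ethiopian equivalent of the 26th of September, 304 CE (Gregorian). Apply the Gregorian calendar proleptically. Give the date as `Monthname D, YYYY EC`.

Julian Day Number of the source date = 1832362.
Converting JDN 1832362 to the Ethiopian calendar gives 28 Meskerem 297 EC.

Meskerem 28, 297 EC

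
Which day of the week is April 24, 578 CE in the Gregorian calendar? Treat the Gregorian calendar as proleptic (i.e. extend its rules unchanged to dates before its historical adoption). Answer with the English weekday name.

Friday

1932284 ≡ 4 (mod 7); counting from Monday = 0 gives Friday.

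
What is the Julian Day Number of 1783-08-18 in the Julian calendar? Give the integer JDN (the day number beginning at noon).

In the Gregorian calendar the same day is 29 August 1783.
JDN 2400001 is 17 November 1858 CE (Gregorian), MJD 0; the target day is −27473 days from there, so JDN = 2372528.

2372528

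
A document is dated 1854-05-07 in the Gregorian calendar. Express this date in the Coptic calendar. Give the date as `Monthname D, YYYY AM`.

Both dates share Julian Day Number 2398346; in the Coptic calendar that is 30 Parmouti 1570 AM.

Parmouti 30, 1570 AM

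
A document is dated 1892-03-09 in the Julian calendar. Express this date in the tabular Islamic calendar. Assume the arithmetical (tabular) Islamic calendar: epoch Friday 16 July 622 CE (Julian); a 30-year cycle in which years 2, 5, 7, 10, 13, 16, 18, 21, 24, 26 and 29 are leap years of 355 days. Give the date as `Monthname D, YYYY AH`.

Sha'ban 21, 1309 AH

Both dates share Julian Day Number 2412179; in the tabular Islamic calendar that is 21 Sha'ban 1309 AH.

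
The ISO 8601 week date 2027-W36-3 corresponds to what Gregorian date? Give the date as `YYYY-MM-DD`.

2027-09-08

ISO week 1 of 2027 is the week containing the first Thursday of 2027.
Week 36, day 3 (Wednesday) lands on 2027-09-08.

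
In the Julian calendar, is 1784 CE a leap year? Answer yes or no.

yes

1784 mod 4 = 0, so it is a leap year in the Julian calendar.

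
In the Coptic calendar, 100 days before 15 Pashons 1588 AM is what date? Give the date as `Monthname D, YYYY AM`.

JDN of 15 Pashons 1588 AM = 2404936.
2404936 − 100 = 2404836.
JDN 2404836 in the Coptic calendar is Meshir 5, 1588 AM.

Meshir 5, 1588 AM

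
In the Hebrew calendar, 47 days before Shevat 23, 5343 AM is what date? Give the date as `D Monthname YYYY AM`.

5 Tevet 5343 AM

Counting 47 days back from JDN 2299284 reaches JDN 2299237, which is 5 Tevet 5343 AM.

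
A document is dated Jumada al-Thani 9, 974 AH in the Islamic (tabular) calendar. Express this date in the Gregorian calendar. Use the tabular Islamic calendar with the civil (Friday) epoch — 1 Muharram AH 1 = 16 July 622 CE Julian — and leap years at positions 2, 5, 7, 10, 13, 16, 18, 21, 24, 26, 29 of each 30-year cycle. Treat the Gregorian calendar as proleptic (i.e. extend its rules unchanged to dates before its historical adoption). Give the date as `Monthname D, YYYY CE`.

January 1, 1567 CE

Julian Day Number of the source date = 2293395.
Converting JDN 2293395 to the Gregorian calendar gives 1 January 1567 CE.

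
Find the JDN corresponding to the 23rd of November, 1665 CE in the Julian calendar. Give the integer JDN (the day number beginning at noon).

Equivalently 3 December 1665 (Gregorian).
JDN 2299161 is 15 October 1582 CE (Gregorian); the target day is +30365 days from there, so JDN = 2329526.

2329526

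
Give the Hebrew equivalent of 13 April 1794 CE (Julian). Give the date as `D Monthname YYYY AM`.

24 Nisan 5554 AM

Both dates share Julian Day Number 2376419; in the Hebrew calendar that is 24 Nisan 5554 AM.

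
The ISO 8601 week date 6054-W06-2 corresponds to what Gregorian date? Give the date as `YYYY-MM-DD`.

ISO week 1 of 6054 is the week containing the first Thursday of 6054.
Week 6, day 2 (Tuesday) lands on 6054-02-03.

6054-02-03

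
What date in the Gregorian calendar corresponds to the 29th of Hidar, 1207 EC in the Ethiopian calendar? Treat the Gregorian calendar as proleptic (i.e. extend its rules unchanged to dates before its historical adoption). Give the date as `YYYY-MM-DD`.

1214-12-02

Julian Day Number of the source date = 2164800.
Converting JDN 2164800 to the Gregorian calendar gives 2 December 1214 CE.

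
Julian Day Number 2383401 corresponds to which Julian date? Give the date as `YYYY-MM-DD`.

1813-05-25

JDN 2383401 is 6 June 1813 in the Gregorian calendar.
In the Julian calendar that day is 1813-05-25.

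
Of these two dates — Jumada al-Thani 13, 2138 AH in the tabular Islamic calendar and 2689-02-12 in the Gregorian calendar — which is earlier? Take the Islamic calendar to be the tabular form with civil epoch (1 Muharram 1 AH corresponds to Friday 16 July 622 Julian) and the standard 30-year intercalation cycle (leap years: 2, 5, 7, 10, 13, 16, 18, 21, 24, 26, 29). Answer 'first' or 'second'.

second

The two dates have Julian Day Numbers 2705882 and 2703240 respectively.
Since 2703240 < 2705882, the second date comes first.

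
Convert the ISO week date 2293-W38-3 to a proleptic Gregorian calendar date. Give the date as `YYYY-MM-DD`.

2293-09-20

ISO week 1 of 2293 is the week containing the first Thursday of 2293.
Week 38, day 3 (Wednesday) lands on 2293-09-20.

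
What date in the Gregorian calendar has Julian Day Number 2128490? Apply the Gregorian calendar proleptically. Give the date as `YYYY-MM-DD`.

Counting from JDN 2299161 = 15 Oct 1582 gives an offset of -170671 days.

1115-07-05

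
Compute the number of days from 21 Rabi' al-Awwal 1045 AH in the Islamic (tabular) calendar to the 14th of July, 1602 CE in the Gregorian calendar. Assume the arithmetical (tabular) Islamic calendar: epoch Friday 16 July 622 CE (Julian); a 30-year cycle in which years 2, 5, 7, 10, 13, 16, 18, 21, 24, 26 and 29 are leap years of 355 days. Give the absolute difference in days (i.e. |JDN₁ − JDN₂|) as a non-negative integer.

First date → JDN 2318478; second date → JDN 2306373.
The interval is |2318478 − 2306373| = 12105 days.

12105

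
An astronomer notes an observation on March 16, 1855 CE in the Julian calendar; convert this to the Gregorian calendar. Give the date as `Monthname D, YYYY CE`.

For dates in this range the Gregorian date is 12 days ahead of the Julian.
16 March 1855 Julian + 12 days → 28 March 1855 Gregorian.

March 28, 1855 CE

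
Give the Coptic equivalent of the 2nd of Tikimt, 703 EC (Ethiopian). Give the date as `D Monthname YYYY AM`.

Both dates share Julian Day Number 1980657; in the Coptic calendar that is 2 Paopi 427 AM.

2 Paopi 427 AM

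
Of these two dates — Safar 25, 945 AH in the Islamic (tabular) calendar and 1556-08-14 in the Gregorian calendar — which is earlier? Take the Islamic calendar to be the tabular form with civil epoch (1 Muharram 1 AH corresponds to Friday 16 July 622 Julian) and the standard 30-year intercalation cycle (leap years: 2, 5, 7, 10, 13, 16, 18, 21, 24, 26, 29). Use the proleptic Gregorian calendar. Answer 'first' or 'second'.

first

First date → JDN 2283016; second date → JDN 2289603.
JDN 2283016 < JDN 2289603, so the first date is earlier.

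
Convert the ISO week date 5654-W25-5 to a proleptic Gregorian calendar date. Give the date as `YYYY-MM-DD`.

5654-06-19

ISO week 1 of 5654 is the week containing the first Thursday of 5654.
Week 25, day 5 (Friday) lands on 5654-06-19.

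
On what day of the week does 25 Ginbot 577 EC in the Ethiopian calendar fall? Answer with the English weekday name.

Sunday

Equivalently 22 May 585 Gregorian, JDN 1934869.
Since JDN mod 7 = 6 (0 = Monday), the day is Sunday.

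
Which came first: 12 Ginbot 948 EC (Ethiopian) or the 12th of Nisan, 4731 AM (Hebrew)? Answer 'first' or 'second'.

first

The two dates have Julian Day Numbers 2070364 and 2075815 respectively.
Since 2070364 < 2075815, the first date comes first.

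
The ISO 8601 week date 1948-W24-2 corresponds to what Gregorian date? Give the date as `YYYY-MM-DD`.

1948-06-08

ISO week 1 of 1948 is the week containing the first Thursday of 1948.
Week 24, day 2 (Tuesday) lands on 1948-06-08.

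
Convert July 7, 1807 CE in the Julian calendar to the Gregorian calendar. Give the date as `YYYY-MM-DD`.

At this point the Julian calendar is 12 days behind the Gregorian.
7 July 1807 Julian + 12 days → 19 July 1807 Gregorian.

1807-07-19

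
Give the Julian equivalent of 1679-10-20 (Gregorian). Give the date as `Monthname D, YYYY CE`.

October 10, 1679 CE

At this point the Julian calendar is 10 days behind the Gregorian.
20 October 1679 Gregorian − 10 days → 10 October 1679 Julian.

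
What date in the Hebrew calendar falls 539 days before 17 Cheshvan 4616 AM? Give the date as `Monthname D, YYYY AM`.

The starting date is JDN 2033651; 2033651 − 539 = 2033112.
JDN 2033112 corresponds to Sivan 11, 4614 AM.

Sivan 11, 4614 AM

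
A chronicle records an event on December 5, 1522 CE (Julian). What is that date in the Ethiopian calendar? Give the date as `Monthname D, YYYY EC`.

Both dates share Julian Day Number 2277307; in the Ethiopian calendar that is 9 Tahsas 1515 EC.

Tahsas 9, 1515 EC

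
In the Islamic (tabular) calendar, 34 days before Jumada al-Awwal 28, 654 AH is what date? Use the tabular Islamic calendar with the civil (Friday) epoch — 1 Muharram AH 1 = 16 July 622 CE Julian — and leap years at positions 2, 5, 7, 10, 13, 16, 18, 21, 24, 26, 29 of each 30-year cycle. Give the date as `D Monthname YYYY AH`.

The starting date is JDN 2179986; 2179986 − 34 = 2179952.
JDN 2179952 corresponds to 23 Rabi' al-Thani 654 AH.

23 Rabi' al-Thani 654 AH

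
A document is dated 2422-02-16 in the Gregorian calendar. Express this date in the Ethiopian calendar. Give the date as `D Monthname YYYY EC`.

6 Yekatit 2414 EC

Julian Day Number of the source date = 2605724.
Converting JDN 2605724 to the Ethiopian calendar gives 6 Yekatit 2414 EC.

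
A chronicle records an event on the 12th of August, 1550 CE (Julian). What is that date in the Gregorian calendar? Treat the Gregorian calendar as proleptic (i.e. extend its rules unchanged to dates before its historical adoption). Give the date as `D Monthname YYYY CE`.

The Julian–Gregorian offset here is 10 days (Julian trailing).
12 August 1550 Julian + 10 days → 22 August 1550 Gregorian.

22 August 1550 CE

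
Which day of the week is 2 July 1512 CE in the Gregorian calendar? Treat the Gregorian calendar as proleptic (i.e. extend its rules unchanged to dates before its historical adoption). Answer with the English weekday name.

Tuesday

2273489 ≡ 1 (mod 7); counting from Monday = 0 gives Tuesday.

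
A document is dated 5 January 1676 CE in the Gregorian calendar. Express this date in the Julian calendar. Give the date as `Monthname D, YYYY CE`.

For dates in this range the Gregorian date is 10 days ahead of the Julian.
5 January 1676 Gregorian − 10 days → 26 December 1675 Julian.

December 26, 1675 CE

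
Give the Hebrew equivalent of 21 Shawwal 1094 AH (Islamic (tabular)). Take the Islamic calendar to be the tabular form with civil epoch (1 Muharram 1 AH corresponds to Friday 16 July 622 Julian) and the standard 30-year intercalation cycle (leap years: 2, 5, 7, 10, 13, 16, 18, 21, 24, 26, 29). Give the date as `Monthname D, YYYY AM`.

Julian Day Number of the source date = 2336049.
Converting JDN 2336049 to the Hebrew calendar gives 23 Tishrei 5444 AM.

Tishrei 23, 5444 AM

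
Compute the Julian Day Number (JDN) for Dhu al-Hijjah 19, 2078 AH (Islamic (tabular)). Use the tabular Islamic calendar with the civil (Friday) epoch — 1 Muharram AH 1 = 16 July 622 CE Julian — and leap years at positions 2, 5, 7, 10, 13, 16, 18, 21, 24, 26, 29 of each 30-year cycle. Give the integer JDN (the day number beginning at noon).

Equivalently 22 August 2638 (Gregorian).
JDN 2299161 is 15 October 1582 CE (Gregorian); the target day is +385642 days from there, so JDN = 2684803.

2684803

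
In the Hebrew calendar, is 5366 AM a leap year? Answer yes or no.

Hebrew year 5366 is year 8 of its 19-year Metonic cycle; leap years are at positions 3, 6, 8, 11, 14, 17, 19, so it is a leap year (13 months).

yes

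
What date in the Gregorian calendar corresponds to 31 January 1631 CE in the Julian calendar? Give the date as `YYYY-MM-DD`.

1631-02-10

The Julian–Gregorian offset here is 10 days (Julian trailing).
31 January 1631 Julian + 10 days → 10 February 1631 Gregorian.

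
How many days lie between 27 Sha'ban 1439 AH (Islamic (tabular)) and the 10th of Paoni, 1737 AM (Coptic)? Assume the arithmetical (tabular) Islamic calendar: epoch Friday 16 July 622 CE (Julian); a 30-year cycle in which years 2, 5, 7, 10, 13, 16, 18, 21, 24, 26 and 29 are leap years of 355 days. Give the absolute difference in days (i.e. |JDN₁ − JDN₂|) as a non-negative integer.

First date → JDN 2458252; second date → JDN 2459383.
The interval is |2458252 − 2459383| = 1131 days.

1131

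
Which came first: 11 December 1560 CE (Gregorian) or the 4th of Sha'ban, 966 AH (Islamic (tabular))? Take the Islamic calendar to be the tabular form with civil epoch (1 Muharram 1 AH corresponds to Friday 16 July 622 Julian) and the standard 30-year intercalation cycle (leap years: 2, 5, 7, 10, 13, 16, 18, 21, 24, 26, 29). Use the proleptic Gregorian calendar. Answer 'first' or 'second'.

Converting both to JDN: 2291183 vs 2290614; the smaller is the second.

second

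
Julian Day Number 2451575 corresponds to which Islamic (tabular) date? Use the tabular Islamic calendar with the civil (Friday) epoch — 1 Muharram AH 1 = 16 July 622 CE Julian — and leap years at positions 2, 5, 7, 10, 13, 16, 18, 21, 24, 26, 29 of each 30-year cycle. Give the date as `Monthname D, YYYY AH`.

Shawwal 24, 1420 AH

The Gregorian equivalent of JDN 2451575 is 31 January 2000.
In the tabular Islamic calendar that day is Shawwal 24, 1420 AH.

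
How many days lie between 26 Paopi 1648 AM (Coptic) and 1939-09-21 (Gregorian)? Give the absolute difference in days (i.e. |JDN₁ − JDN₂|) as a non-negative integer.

JDN of the first date = 2426652.
JDN of the second date = 2429528.
|2429528 − 2426652| = 2876.

2876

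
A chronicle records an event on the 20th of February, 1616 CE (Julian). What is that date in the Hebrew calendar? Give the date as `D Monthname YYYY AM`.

Julian Day Number of the source date = 2311352.
Converting JDN 2311352 to the Hebrew calendar gives 12 Adar 5376 AM.

12 Adar 5376 AM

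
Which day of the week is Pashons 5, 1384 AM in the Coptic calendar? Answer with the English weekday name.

Equivalently 10 May 1668 Gregorian, JDN 2330415.
2330415 ≡ 3 (mod 7); counting from Monday = 0 gives Thursday.

Thursday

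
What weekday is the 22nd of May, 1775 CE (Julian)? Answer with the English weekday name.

Friday

Equivalently 2 June 1775 Gregorian, JDN 2369518.
2369518 ≡ 4 (mod 7); counting from Monday = 0 gives Friday.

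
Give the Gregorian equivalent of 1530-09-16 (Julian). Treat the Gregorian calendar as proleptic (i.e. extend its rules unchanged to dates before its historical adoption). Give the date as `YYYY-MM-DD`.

The Julian–Gregorian offset here is 10 days (Julian trailing).
16 September 1530 Julian + 10 days → 26 September 1530 Gregorian.

1530-09-26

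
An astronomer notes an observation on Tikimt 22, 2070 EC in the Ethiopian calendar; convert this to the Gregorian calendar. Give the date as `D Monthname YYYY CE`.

1 November 2077 CE

Both dates share Julian Day Number 2479974; in the Gregorian calendar that is 1 November 2077 CE.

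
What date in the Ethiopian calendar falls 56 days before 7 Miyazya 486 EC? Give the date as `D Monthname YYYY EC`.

JDN of 7 Miyazya 486 EC = 1901583.
1901583 − 56 = 1901527.
JDN 1901527 in the Ethiopian calendar is 11 Yekatit 486 EC.

11 Yekatit 486 EC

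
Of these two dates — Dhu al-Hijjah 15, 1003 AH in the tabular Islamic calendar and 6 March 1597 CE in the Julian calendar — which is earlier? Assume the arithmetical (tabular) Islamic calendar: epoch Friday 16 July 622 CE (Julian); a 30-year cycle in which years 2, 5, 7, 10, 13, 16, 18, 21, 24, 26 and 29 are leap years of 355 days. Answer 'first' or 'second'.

first

The two dates have Julian Day Numbers 2303854 and 2304427 respectively.
Since 2303854 < 2304427, the first date comes first.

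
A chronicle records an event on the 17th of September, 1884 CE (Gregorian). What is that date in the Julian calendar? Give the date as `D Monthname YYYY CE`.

5 September 1884 CE

The Julian–Gregorian offset here is 12 days (Julian trailing).
17 September 1884 Gregorian − 12 days → 5 September 1884 Julian.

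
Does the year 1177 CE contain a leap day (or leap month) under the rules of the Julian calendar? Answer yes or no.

no

1177 mod 4 = 1, so it is a common year in the Julian calendar.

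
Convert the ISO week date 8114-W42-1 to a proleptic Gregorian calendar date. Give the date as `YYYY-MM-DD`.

ISO week 1 of 8114 is the week containing the first Thursday of 8114.
Week 42, day 1 (Monday) lands on 8114-10-15.

8114-10-15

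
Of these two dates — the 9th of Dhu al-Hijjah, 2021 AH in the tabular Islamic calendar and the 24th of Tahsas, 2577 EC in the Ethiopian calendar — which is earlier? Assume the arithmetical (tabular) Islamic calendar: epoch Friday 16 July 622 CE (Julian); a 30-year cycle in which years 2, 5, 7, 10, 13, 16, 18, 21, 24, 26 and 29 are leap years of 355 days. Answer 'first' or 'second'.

The two dates have Julian Day Numbers 2664594 and 2665218 respectively.
Since 2664594 < 2665218, the first date comes first.

first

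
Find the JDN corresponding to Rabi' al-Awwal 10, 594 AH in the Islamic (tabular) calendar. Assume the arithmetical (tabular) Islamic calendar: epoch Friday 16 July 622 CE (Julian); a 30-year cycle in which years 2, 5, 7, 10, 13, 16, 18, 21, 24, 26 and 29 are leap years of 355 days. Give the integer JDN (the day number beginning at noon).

In the proleptic Gregorian calendar the same day is 27 January 1198.
JDN 2451545 is 1 January 2000 CE (Gregorian); the target day is −292898 days from there, so JDN = 2158647.

2158647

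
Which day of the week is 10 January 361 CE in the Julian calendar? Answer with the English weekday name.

Wednesday

In the proleptic Gregorian calendar this is 11 January 361 (JDN 1852923).
1852923 ≡ 2 (mod 7); counting from Monday = 0 gives Wednesday.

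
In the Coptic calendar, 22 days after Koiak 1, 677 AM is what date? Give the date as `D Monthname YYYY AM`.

Counting 22 days forward from JDN 2072029 reaches JDN 2072051, which is 23 Koiak 677 AM.

23 Koiak 677 AM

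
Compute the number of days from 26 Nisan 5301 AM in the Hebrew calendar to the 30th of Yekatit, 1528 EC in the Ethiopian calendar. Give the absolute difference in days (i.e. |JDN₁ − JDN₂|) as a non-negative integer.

1884

JDN of the first date = 2284021.
JDN of the second date = 2282137.
|2282137 − 2284021| = 1884.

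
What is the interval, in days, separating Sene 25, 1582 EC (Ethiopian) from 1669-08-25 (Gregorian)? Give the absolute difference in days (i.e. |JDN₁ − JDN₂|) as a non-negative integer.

First date → JDN 2301975; second date → JDN 2330887.
The interval is |2301975 − 2330887| = 28912 days.

28912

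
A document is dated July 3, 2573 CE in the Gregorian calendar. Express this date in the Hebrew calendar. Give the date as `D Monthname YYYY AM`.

2 Tammuz 6333 AM

Julian Day Number of the source date = 2661013.
Converting JDN 2661013 to the Hebrew calendar gives 2 Tammuz 6333 AM.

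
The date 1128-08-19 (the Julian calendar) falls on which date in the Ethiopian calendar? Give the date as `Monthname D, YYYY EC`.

Both dates share Julian Day Number 2133291; in the Ethiopian calendar that is 26 Nehase 1120 EC.

Nehase 26, 1120 EC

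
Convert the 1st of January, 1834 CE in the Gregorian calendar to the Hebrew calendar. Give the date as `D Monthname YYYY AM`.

Julian Day Number of the source date = 2390915.
Converting JDN 2390915 to the Hebrew calendar gives 20 Tevet 5594 AM.

20 Tevet 5594 AM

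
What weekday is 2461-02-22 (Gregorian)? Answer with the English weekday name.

Tuesday

2619975 ≡ 1 (mod 7); counting from Monday = 0 gives Tuesday.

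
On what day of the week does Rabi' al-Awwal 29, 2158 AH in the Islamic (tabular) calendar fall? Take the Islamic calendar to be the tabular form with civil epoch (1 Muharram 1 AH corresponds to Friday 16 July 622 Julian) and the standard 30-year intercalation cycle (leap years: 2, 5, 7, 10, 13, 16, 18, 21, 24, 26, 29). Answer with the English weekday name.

Equivalently 23 July 2715 Gregorian, JDN 2712896.
Since JDN mod 7 = 4 (0 = Monday), the day is Friday.

Friday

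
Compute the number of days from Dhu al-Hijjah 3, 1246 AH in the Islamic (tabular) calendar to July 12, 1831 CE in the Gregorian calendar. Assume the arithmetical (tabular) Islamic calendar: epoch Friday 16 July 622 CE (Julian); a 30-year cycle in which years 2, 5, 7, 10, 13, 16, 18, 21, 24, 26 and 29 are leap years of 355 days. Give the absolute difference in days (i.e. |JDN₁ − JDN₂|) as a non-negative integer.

JDN of the first date = 2389953.
JDN of the second date = 2390011.
|2390011 − 2389953| = 58.

58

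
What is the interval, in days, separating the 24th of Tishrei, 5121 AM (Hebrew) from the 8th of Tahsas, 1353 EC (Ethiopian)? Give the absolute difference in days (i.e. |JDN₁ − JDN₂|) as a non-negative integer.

60

JDN of the first date = 2218076.
JDN of the second date = 2218136.
|2218136 − 2218076| = 60.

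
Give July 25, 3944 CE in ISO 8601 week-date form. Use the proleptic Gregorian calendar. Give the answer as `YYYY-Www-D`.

The weekday is Tuesday (ISO weekday 2).
That Tuesday belongs to ISO week 30 of ISO year 3944.

3944-W30-2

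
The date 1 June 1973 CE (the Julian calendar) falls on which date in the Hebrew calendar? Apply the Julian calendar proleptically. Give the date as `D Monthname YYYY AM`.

14 Sivan 5733 AM

The source date corresponds to 14 June 1973 in the Gregorian calendar (JDN 2441848).
That day falls on 14 Sivan 5733 AM in the Hebrew calendar.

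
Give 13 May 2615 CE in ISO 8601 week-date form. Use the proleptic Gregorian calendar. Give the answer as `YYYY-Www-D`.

The weekday is Saturday (ISO weekday 6).
That Saturday belongs to ISO week 19 of ISO year 2615.

2615-W19-6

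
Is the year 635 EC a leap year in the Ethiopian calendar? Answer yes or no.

yes

635 mod 4 = 3; in the Ethiopian calendar a year is leap when year mod 4 = 3, so it is a leap year.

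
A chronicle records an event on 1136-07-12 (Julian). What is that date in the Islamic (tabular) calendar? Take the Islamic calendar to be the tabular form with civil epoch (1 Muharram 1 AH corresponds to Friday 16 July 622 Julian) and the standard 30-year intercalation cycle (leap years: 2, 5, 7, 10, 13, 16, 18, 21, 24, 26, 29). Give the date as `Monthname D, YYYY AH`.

Julian Day Number of the source date = 2136175.
Converting JDN 2136175 to the tabular Islamic calendar gives 10 Shawwal 530 AH.

Shawwal 10, 530 AH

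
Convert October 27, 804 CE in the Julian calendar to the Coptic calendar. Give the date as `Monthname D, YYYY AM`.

Julian Day Number of the source date = 2015019.
Converting JDN 2015019 to the Coptic calendar gives 30 Paopi 521 AM.

Paopi 30, 521 AM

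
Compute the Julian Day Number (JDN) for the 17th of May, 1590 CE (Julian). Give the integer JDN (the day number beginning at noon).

Equivalently 27 May 1590 (Gregorian).
JDN 2451545 is 1 January 2000 CE (Gregorian); the target day is −149603 days from there, so JDN = 2301942.

2301942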